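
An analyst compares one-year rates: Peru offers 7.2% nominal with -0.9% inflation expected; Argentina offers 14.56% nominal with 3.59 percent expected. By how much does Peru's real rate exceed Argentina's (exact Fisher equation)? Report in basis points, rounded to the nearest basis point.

Peru: (1 + 0.0720)/(1 − 0.0090) − 1 = 8.1736%
Argentina: (1 + 0.1456)/(1 + 0.0359) − 1 = 10.5898%
Differential = 8.1736% − 10.5898% = -2.4163% → -242 basis points.

-242 basis points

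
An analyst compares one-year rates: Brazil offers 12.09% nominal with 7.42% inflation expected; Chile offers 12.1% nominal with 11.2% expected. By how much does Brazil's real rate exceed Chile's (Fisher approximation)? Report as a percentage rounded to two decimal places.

Brazil: 12.09% − 7.42% = 4.670%
Chile: 12.1% − 11.2% = 0.900%
Differential = 3.770% → 3.77%.

3.77%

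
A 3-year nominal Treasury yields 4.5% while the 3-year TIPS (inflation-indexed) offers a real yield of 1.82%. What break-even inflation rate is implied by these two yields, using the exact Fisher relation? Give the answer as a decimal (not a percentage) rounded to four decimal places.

(1 + π) = (1 + i)/(1 + r) = 1.04500 / 1.01820 = 1.026321
Break-even inflation = 1.026321 − 1 → 0.0263.

0.0263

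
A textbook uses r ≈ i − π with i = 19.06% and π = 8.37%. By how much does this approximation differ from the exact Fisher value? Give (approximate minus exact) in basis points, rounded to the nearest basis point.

83 basis points

Approximate: r ≈ 19.060% − 8.370% = 10.6900%
Exact: (1 + 0.1906)/(1 + 0.0837) − 1 = 9.8644%
Error = 10.6900% − 9.8644% = 0.8256% → 83 basis points.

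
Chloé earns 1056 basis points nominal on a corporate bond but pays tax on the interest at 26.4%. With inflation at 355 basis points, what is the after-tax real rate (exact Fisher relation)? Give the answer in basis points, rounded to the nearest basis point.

After-tax nominal return = 10.56% × (1 − 0.264) = 7.77216%.
1 + r = 1.0777216 / 1.03550 = 1.040774
After-tax real rate = 1.040774 − 1 → 408 basis points.

408 basis points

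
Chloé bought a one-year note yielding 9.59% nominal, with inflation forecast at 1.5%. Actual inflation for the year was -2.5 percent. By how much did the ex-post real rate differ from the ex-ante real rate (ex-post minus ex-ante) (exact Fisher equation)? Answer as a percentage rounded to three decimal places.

4.430%

Ex-ante: (1 + 0.0959)/(1 + 0.0150) − 1 = 7.9704%
Ex-post: (1 + 0.0959)/(1 − 0.0250) − 1 = 12.4000%
Difference (ex-post − ex-ante) = 4.4296% → 4.430%.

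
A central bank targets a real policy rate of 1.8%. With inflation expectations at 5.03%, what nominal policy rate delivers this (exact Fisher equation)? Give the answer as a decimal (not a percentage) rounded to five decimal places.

0.06921

(1 + i) = (1 + r)(1 + π) = 1.01800 × 1.05030 = 1.0692054
i = 1.0692054 − 1, so the required nominal rate is 0.06921.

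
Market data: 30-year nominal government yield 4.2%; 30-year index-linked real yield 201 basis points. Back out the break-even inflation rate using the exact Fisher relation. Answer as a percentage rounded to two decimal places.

(1 + π) = (1 + i)/(1 + r) = 1.04200 / 1.02010 = 1.021468
Break-even inflation = 1.021468 − 1 → 2.15%.

2.15%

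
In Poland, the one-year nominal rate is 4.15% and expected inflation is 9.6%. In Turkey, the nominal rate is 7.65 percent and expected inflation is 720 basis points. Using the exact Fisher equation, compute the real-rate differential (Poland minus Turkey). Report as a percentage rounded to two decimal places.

Poland: (1 + 0.0415)/(1 + 0.0960) − 1 = -4.9726%
Turkey: (1 + 0.0765)/(1 + 0.0720) − 1 = 0.4198%
Differential = -4.9726% − 0.4198% = -5.3924% → -5.39%.

-5.39%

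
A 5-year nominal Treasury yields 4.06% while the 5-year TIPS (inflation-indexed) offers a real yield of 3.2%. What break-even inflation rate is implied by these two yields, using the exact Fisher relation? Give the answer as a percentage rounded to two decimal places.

0.83%

(1 + π) = (1 + i)/(1 + r) = 1.04060 / 1.03200 = 1.008333
Break-even inflation = 1.008333 − 1 → 0.83%.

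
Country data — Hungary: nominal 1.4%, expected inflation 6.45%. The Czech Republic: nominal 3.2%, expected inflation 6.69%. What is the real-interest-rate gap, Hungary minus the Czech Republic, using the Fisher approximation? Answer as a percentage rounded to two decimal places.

Hungary: 1.4% − 6.45% = -5.050%
The Czech Republic: 3.2% − 6.69% = -3.490%
Differential = -1.560% → -1.56%.

-1.56%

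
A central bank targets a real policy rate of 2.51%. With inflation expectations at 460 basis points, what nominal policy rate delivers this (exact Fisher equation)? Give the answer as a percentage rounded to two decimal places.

(1 + i) = (1 + r)(1 + π) = 1.02510 × 1.04600 = 1.0722546
i = 1.0722546 − 1, so the required nominal rate is 7.23%.

7.23%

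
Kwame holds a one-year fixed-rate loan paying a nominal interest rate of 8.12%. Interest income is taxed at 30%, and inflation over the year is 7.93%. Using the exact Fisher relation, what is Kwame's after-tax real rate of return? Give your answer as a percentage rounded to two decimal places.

-2.08%

After-tax nominal return = 8.12% × (1 − 0.3) = 5.6840%.
1 + r = 1.05684 / 1.07930 = 0.979190
After-tax real rate = 0.979190 − 1 → -2.08%.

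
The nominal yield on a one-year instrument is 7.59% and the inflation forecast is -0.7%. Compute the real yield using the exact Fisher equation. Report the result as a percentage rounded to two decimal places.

1 + r = 1.07590 / 0.99300 = 1.083484
r = 1.083484 − 1 = 8.3484%, i.e. 8.35%.

8.35%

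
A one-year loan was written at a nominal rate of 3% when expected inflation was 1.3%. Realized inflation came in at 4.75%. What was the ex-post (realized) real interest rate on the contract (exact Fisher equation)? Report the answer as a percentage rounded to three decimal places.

-1.671%

Ex-post: (1 + 0.0300)/(1 + 0.0475) − 1 = -1.6706%
So the realized real rate is -1.671%.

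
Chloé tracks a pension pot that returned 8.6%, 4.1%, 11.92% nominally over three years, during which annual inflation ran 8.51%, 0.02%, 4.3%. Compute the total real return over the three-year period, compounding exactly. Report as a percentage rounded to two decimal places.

11.78%

Nominal growth factor = 1.0860 × 1.0410 × 1.1192 = 1.265285
Price-level growth factor = 1.0851 × 1.0002 × 1.0430 = 1.131986
Real growth factor = 1.265285 / 1.131986 = 1.117757
Total real return = 1.117757 − 1 → 11.78%.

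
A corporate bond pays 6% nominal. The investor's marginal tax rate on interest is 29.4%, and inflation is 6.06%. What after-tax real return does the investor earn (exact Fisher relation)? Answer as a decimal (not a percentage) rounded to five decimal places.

After-tax nominal return = 6% × (1 − 0.294) = 4.2360%.
1 + r = 1.04236 / 1.06060 = 0.982802
After-tax real rate = 0.982802 − 1 → -0.01720.

-0.01720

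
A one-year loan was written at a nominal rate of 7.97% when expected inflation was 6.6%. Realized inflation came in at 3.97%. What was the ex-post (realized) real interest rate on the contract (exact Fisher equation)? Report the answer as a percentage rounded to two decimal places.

Ex-post: (1 + 0.0797)/(1 + 0.0397) − 1 = 3.8473%
So the realized real rate is 3.85%.

3.85%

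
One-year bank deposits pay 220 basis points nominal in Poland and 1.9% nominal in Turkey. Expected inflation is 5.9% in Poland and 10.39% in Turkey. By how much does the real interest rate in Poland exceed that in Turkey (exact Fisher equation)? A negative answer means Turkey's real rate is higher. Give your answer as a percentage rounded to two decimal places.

Poland: (1 + 0.0220)/(1 + 0.0590) − 1 = -3.4939%
Turkey: (1 + 0.0190)/(1 + 0.1039) − 1 = -7.6909%
Differential = -3.4939% − (-7.6909%) = 4.1971% → 4.20%.

4.20%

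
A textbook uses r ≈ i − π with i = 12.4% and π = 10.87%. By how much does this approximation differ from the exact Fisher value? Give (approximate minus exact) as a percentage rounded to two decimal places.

0.15%

Approximate: r ≈ 12.400% − 10.870% = 1.5300%
Exact: (1 + 0.1240)/(1 + 0.1087) − 1 = 1.3800%
Error = 1.5300% − 1.3800% = 0.1500% → 0.15%.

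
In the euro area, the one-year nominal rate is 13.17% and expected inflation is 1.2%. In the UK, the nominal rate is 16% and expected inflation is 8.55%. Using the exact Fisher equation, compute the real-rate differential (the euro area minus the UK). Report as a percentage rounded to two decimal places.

The euro area: (1 + 0.1317)/(1 + 0.0120) − 1 = 11.8281%
The UK: (1 + 0.1600)/(1 + 0.0855) − 1 = 6.8632%
Differential = 11.8281% − 6.8632% = 4.9649% → 4.96%.

4.96%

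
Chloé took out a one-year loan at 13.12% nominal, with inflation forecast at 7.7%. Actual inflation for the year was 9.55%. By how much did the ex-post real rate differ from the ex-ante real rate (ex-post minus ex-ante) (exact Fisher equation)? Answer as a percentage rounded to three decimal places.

Ex-ante: (1 + 0.1312)/(1 + 0.0770) − 1 = 5.0325%
Ex-post: (1 + 0.1312)/(1 + 0.0955) − 1 = 3.2588%
Difference (ex-post − ex-ante) = -1.7737% → -1.774%.

-1.774%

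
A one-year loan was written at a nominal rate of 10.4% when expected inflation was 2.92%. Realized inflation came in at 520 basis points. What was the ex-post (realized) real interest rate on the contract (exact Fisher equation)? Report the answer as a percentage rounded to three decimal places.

4.943%

Ex-post: (1 + 0.1040)/(1 + 0.0520) − 1 = 4.9430%
So the realized real rate is 4.943%.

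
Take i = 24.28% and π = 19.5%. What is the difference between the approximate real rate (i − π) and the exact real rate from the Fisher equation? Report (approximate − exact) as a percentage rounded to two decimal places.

0.78%

Approximate: r ≈ 24.280% − 19.500% = 4.7800%
Exact: (1 + 0.2428)/(1 + 0.1950) − 1 = 4.0000%
Error = 4.7800% − 4.0000% = 0.7800% → 0.78%.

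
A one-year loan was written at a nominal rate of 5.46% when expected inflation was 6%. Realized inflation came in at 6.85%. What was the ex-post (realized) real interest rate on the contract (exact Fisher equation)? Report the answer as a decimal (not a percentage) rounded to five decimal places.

Ex-post: (1 + 0.0546)/(1 + 0.0685) − 1 = -1.3009%
So the realized real rate is -0.01301.

-0.01301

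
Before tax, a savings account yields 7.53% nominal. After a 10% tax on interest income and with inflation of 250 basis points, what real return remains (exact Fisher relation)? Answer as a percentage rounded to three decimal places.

4.173%

After-tax nominal return = 7.53% × (1 − 0.1) = 6.7770%.
1 + r = 1.06777 / 1.02500 = 1.041727
After-tax real rate = 1.041727 − 1 → 4.173%.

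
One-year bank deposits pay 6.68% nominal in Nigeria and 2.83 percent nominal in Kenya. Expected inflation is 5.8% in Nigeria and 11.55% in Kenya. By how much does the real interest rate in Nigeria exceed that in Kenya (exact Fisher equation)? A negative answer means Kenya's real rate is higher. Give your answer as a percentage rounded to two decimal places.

Nigeria: (1 + 0.0668)/(1 + 0.0580) − 1 = 0.8318%
Kenya: (1 + 0.0283)/(1 + 0.1155) − 1 = -7.8171%
Differential = 0.8318% − (-7.8171%) = 8.6489% → 8.65%.

8.65%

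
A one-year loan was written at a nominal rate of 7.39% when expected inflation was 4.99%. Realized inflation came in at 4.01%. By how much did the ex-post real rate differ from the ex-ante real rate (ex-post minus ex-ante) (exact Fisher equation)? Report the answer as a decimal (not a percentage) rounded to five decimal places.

Ex-ante: (1 + 0.0739)/(1 + 0.0499) − 1 = 2.2859%
Ex-post: (1 + 0.0739)/(1 + 0.0401) − 1 = 3.2497%
Difference (ex-post − ex-ante) = 0.9638% → 0.00964.

0.00964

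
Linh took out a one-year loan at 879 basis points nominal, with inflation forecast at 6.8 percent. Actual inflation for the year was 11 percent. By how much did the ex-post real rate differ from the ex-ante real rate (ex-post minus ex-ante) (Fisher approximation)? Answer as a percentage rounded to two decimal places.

-4.20%

Ex-ante: 8.79% − 6.8% = 1.990%
Ex-post: 8.79% − 11% = -2.210%
Difference (ex-post − ex-ante) = -4.2000% → -4.20%.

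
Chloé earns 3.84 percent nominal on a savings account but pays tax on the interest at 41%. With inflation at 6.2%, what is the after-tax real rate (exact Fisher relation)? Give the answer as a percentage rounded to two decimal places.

After-tax nominal return = 3.84% × (1 − 0.41) = 2.2656%.
1 + r = 1.022656 / 1.06200 = 0.962953
After-tax real rate = 0.962953 − 1 → -3.70%.

-3.70%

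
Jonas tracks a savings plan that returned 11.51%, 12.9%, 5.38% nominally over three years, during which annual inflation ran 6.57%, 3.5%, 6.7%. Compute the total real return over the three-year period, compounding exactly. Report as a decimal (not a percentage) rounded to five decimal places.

0.12727

Nominal growth factor = 1.1151 × 1.1290 × 1.0538 = 1.326679
Price-level growth factor = 1.0657 × 1.0350 × 1.0670 = 1.176900
Real growth factor = 1.326679 / 1.176900 = 1.127266
Total real return = 1.127266 − 1 → 0.12727.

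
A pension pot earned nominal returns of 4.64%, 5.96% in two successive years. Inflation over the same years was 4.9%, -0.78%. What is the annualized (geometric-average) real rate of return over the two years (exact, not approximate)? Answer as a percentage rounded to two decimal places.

Nominal growth factor = 1.0464 × 1.0596 = 1.10876544
Price-level growth factor = 1.0490 × 0.9922 = 1.04081780
Real growth factor = 1.10876544 / 1.04081780 = 1.06528293
Annualized real rate = 1.06528293^(1/2) − 1 = 3.2125% → 3.21%.

3.21%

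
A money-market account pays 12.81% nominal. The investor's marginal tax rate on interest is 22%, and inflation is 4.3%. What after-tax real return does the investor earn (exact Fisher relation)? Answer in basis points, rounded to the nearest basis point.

546 basis points

After-tax nominal return = 12.81% × (1 − 0.22) = 9.9918%.
1 + r = 1.099918 / 1.04300 = 1.054571
After-tax real rate = 1.054571 − 1 → 546 basis points.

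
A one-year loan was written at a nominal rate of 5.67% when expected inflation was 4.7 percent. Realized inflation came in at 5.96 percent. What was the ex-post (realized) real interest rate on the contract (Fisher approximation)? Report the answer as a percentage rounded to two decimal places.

Ex-post: 5.67% − 5.96% = -0.290%
So the realized real rate is -0.29%.

-0.29%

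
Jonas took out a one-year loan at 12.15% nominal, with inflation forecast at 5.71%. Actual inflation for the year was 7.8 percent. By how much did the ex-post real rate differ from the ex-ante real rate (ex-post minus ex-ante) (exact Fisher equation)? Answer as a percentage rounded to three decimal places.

-2.057%

Ex-ante: (1 + 0.1215)/(1 + 0.0571) − 1 = 6.0921%
Ex-post: (1 + 0.1215)/(1 + 0.0780) − 1 = 4.0353%
Difference (ex-post − ex-ante) = -2.0569% → -2.057%.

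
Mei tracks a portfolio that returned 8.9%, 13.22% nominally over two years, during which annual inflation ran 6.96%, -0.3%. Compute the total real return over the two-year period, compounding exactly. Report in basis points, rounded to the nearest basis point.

1562 basis points

Compound the nominal returns: 1.0890 × 1.1322 = 1.232966.
Compound inflation: 1.0696 × 0.9970 = 1.066391.
Deflate: 1.232966 / 1.066391 = 1.156204.
Total real return = 1.156204 − 1 → 1562 basis points.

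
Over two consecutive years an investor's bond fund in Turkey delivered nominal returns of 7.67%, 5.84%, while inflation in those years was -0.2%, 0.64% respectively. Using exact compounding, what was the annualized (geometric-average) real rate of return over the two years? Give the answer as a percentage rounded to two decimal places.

6.52%

Nominal growth factor = 1.0767 × 1.0584 = 1.13957928
Price-level growth factor = 0.9980 × 1.0064 = 1.00438720
Real growth factor = 1.13957928 / 1.00438720 = 1.13460156
Annualized real rate = 1.13460156^(1/2) − 1 = 6.5177% → 6.52%.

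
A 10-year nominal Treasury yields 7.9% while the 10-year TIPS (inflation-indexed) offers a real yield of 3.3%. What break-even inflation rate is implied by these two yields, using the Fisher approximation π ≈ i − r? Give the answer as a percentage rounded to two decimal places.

π ≈ i − r = 7.9% − 3.3% → 4.60%.

4.60%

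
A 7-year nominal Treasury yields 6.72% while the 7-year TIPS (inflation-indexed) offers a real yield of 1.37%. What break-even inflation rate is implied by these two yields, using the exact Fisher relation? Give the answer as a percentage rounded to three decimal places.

5.278%

(1 + π) = (1 + i)/(1 + r) = 1.06720 / 1.01370 = 1.052777
Break-even inflation = 1.052777 − 1 → 5.278%.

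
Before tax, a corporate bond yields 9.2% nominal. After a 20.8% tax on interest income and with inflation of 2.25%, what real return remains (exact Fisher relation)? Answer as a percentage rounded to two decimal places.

4.93%

After-tax nominal return = 9.2% × (1 − 0.208) = 7.2864%.
1 + r = 1.072864 / 1.02250 = 1.049256
After-tax real rate = 1.049256 − 1 → 4.93%.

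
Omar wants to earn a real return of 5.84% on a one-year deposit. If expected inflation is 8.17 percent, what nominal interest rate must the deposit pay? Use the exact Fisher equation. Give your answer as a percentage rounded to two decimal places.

(1 + i) = (1 + r)(1 + π) = 1.05840 × 1.08170 = 1.14487128
i = 1.14487128 − 1, so the required nominal rate is 14.49%.

14.49%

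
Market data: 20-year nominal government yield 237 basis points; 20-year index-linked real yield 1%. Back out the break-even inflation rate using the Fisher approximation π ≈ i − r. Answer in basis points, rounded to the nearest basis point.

π ≈ i − r = 2.37% − 1% → 137 basis points.

137 basis points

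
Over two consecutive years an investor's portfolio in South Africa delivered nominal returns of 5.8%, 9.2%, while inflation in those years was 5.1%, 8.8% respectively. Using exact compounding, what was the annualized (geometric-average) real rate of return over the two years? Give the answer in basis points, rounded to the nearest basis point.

Nominal growth factor = 1.0580 × 1.0920 = 1.15533600
Price-level growth factor = 1.0510 × 1.0880 = 1.14348800
Real growth factor = 1.15533600 / 1.14348800 = 1.01036128
Annualized real rate = 1.01036128^(1/2) − 1 = 0.5167% → 52 basis points.

52 basis points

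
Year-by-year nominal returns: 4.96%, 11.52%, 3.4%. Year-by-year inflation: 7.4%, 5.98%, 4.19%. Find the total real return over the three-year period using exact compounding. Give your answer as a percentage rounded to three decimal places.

2.057%

Compound the nominal returns: 1.0496 × 1.1152 × 1.0340 = 1.210311.
Compound inflation: 1.0740 × 1.0598 × 1.0419 = 1.185917.
Deflate: 1.210311 / 1.185917 = 1.020570.
Total real return = 1.020570 − 1 → 2.057%.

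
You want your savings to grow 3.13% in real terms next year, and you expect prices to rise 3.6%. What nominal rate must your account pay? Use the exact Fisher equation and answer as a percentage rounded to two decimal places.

6.84%

(1 + i) = (1 + r)(1 + π) = 1.03130 × 1.03600 = 1.0684268
i = 1.0684268 − 1, so the required nominal rate is 6.84%.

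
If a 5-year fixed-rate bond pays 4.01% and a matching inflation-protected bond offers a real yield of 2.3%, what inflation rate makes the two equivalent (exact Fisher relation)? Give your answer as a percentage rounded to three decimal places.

(1 + π) = (1 + i)/(1 + r) = 1.04010 / 1.02300 = 1.016716
Break-even inflation = 1.016716 − 1 → 1.672%.

1.672%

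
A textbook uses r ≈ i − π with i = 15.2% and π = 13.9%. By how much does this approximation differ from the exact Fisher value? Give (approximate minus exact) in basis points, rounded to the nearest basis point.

Approximate: r ≈ 15.200% − 13.900% = 1.3000%
Exact: (1 + 0.1520)/(1 + 0.1390) − 1 = 1.1414%
Error = 1.3000% − 1.1414% = 0.1586% → 16 basis points.

16 basis points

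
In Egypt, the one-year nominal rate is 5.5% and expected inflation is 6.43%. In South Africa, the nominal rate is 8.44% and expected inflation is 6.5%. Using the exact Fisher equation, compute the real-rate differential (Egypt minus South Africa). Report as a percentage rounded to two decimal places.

Egypt: (1 + 0.0550)/(1 + 0.0643) − 1 = -0.8738%
South Africa: (1 + 0.0844)/(1 + 0.0650) − 1 = 1.8216%
Differential = -0.8738% − 1.8216% = -2.6954% → -2.70%.

-2.70%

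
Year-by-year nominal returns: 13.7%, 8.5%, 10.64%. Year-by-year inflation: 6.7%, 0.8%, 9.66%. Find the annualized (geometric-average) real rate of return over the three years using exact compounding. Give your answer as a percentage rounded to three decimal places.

4.989%

Compound the nominal returns: 1.1370 × 1.0850 × 1.1064 = 1.36490483.
Compound inflation: 1.0670 × 1.0080 × 1.0966 = 1.17943278.
Deflate: 1.36490483 / 1.17943278 = 1.15725530.
Annualized real rate = 1.15725530^(1/3) − 1 = 4.9888% → 4.989%.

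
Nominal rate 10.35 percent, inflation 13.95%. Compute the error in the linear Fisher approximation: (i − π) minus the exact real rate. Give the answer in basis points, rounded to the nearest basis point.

-44 basis points

Approximate: r ≈ 10.350% − 13.950% = -3.6000%
Exact: (1 + 0.1035)/(1 + 0.1395) − 1 = -3.1593%
Error = -3.6000% − (-3.1593%) = -0.4407% → -44 basis points.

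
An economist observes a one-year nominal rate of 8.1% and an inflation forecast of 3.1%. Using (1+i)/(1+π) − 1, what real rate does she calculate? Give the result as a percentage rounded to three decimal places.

1 + r = 1.08100 / 1.03100 = 1.048497
r = 1.048497 − 1 = 4.8497%, i.e. 4.850%.

4.850%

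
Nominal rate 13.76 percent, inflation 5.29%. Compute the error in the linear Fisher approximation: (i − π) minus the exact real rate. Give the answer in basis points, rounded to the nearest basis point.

43 basis points

Approximate: r ≈ 13.760% − 5.290% = 8.4700%
Exact: (1 + 0.1376)/(1 + 0.0529) − 1 = 8.0444%
Error = 8.4700% − 8.0444% = 0.4256% → 43 basis points.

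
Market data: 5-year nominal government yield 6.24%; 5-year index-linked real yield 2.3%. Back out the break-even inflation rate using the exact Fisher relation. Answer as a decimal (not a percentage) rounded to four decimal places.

(1 + π) = (1 + i)/(1 + r) = 1.06240 / 1.02300 = 1.038514
Break-even inflation = 1.038514 − 1 → 0.0385.

0.0385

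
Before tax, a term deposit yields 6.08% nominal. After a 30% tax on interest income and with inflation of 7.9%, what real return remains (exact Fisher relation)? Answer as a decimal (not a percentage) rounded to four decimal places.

After-tax nominal return = 6.08% × (1 − 0.3) = 4.2560%.
1 + r = 1.04256 / 1.07900 = 0.966228
After-tax real rate = 0.966228 − 1 → -0.0338.

-0.0338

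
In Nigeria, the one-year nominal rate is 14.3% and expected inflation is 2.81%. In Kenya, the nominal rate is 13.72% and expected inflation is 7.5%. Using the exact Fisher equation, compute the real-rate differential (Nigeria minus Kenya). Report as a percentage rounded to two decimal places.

5.39%

Nigeria: (1 + 0.1430)/(1 + 0.0281) − 1 = 11.1760%
Kenya: (1 + 0.1372)/(1 + 0.0750) − 1 = 5.7860%
Differential = 11.1760% − 5.7860% = 5.3899% → 5.39%.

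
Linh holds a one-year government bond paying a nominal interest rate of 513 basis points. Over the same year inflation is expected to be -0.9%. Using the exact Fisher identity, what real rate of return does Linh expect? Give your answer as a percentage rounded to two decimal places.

1 + r = 1.05130 / 0.99100 = 1.060848
r = 1.060848 − 1 = 6.0848%, i.e. 6.08%.

6.08%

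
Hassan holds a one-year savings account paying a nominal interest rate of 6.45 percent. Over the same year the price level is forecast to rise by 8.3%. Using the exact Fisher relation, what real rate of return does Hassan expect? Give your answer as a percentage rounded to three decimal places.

By the Fisher relation, 1 + r = (1 + i)/(1 + π).
1 + r = 1.06450 / 1.08300 = 0.982918
r = 0.982918 − 1 = -1.7082%, i.e. -1.708%.

-1.708%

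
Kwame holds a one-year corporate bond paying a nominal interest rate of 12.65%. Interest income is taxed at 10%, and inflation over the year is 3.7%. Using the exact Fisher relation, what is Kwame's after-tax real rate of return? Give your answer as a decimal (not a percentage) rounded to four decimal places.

0.0741

After-tax nominal return = 12.65% × (1 − 0.1) = 11.3850%.
1 + r = 1.11385 / 1.03700 = 1.074108
After-tax real rate = 1.074108 − 1 → 0.0741.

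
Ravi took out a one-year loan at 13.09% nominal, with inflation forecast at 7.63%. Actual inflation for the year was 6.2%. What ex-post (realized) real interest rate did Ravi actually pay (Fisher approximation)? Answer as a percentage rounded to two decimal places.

6.89%

Ex-post: 13.09% − 6.2% = 6.890%
So the realized real rate is 6.89%.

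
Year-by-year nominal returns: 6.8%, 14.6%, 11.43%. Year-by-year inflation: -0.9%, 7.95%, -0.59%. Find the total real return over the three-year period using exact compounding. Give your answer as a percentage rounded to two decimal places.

Nominal growth factor = 1.0680 × 1.1460 × 1.1143 = 1.363823
Price-level growth factor = 0.9910 × 1.0795 × 0.9941 = 1.063473
Real growth factor = 1.363823 / 1.063473 = 1.282424
Total real return = 1.282424 − 1 → 28.24%.

28.24%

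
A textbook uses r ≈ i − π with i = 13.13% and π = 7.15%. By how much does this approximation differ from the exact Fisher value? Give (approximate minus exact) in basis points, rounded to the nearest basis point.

Approximate: r ≈ 13.130% − 7.150% = 5.9800%
Exact: (1 + 0.1313)/(1 + 0.0715) − 1 = 5.5810%
Error = 5.9800% − 5.5810% = 0.3990% → 40 basis points.

40 basis points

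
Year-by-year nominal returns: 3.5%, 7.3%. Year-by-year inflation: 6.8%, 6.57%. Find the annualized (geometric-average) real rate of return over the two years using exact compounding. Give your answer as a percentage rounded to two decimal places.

-1.22%

Compound the nominal returns: 1.0350 × 1.0730 = 1.11055500.
Compound inflation: 1.0680 × 1.0657 = 1.13816760.
Deflate: 1.11055500 / 1.13816760 = 0.97573943.
Annualized real rate = 0.97573943^(1/2) − 1 = -1.2205% → -1.22%.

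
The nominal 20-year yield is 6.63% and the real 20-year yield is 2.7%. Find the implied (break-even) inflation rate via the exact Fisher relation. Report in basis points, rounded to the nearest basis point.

(1 + π) = (1 + i)/(1 + r) = 1.06630 / 1.02700 = 1.038267
Break-even inflation = 1.038267 − 1 → 383 basis points.

383 basis points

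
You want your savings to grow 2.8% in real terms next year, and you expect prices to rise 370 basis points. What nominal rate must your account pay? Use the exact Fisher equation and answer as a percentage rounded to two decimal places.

6.60%

(1 + i) = (1 + r)(1 + π) = 1.02800 × 1.03700 = 1.066036
i = 1.066036 − 1, so the required nominal rate is 6.60%.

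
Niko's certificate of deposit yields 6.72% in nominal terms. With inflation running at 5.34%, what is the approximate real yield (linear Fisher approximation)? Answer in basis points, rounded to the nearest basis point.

138 basis points

r ≈ i − π = 6.72% − 5.34% = 138 basis points.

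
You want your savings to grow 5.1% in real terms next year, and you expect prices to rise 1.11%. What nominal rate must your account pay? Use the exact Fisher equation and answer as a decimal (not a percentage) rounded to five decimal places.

(1 + i) = (1 + r)(1 + π) = 1.05100 × 1.01110 = 1.0626661
i = 1.0626661 − 1, so the required nominal rate is 0.06267.

0.06267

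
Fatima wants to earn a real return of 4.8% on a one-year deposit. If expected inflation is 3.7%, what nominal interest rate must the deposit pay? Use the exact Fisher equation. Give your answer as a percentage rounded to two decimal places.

(1 + i) = (1 + r)(1 + π) = 1.04800 × 1.03700 = 1.086776
i = 1.086776 − 1, so the required nominal rate is 8.68%.

8.68%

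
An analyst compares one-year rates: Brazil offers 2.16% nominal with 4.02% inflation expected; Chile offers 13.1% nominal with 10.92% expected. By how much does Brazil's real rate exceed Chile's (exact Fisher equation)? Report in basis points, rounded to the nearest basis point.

-375 basis points

Brazil: (1 + 0.0216)/(1 + 0.0402) − 1 = -1.7881%
Chile: (1 + 0.1310)/(1 + 0.1092) − 1 = 1.9654%
Differential = -1.7881% − 1.9654% = -3.7535% → -375 basis points.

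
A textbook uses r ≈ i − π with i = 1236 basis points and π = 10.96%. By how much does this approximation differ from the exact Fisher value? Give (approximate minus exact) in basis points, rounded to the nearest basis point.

14 basis points

Approximate: r ≈ 12.360% − 10.960% = 1.4000%
Exact: (1 + 0.1236)/(1 + 0.1096) − 1 = 1.2617%
Error = 1.4000% − 1.2617% = 0.1383% → 14 basis points.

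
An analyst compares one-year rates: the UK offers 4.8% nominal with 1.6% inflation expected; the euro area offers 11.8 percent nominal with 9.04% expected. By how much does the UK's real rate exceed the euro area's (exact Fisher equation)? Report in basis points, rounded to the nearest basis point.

The UK: (1 + 0.0480)/(1 + 0.0160) − 1 = 3.1496%
The euro area: (1 + 0.1180)/(1 + 0.0904) − 1 = 2.5312%
Differential = 3.1496% − 2.5312% = 0.6184% → 62 basis points.

62 basis points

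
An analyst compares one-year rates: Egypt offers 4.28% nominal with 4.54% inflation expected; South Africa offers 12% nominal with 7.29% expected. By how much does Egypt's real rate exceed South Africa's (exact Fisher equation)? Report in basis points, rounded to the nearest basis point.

-464 basis points

Egypt: (1 + 0.0428)/(1 + 0.0454) − 1 = -0.2487%
South Africa: (1 + 0.1200)/(1 + 0.0729) − 1 = 4.3900%
Differential = -0.2487% − 4.3900% = -4.6387% → -464 basis points.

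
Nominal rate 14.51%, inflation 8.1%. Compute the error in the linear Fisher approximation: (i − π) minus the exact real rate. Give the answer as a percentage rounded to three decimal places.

Approximate: r ≈ 14.510% − 8.100% = 6.4100%
Exact: (1 + 0.1451)/(1 + 0.0810) − 1 = 5.9297%
Error = 6.4100% − 5.9297% = 0.4803% → 0.480%.

0.480%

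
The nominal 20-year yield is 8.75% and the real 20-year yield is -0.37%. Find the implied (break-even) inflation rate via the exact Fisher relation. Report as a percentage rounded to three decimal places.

9.154%

(1 + π) = (1 + i)/(1 + r) = 1.08750 / 0.99630 = 1.091539
Break-even inflation = 1.091539 − 1 → 9.154%.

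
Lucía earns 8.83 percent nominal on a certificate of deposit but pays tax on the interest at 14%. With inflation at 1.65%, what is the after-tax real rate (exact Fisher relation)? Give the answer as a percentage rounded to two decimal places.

5.85%

After-tax nominal return = 8.83% × (1 − 0.14) = 7.5938%.
1 + r = 1.075938 / 1.01650 = 1.058473
After-tax real rate = 1.058473 − 1 → 5.85%.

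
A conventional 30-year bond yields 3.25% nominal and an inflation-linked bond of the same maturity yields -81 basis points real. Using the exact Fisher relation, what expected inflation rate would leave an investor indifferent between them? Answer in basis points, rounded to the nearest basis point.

409 basis points

(1 + π) = (1 + i)/(1 + r) = 1.03250 / 0.99190 = 1.040932
Break-even inflation = 1.040932 − 1 → 409 basis points.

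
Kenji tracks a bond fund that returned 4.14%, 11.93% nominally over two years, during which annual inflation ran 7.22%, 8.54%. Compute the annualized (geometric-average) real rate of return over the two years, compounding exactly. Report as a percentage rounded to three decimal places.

0.080%

Compound the nominal returns: 1.0414 × 1.1193 = 1.16563902.
Compound inflation: 1.0722 × 1.0854 = 1.16376588.
Deflate: 1.16563902 / 1.16376588 = 1.00160955.
Annualized real rate = 1.00160955^(1/2) − 1 = 0.0804% → 0.080%.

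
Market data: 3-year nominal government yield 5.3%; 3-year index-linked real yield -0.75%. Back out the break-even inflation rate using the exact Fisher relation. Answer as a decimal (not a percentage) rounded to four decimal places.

(1 + π) = (1 + i)/(1 + r) = 1.05300 / 0.99250 = 1.060957
Break-even inflation = 1.060957 − 1 → 0.0610.

0.0610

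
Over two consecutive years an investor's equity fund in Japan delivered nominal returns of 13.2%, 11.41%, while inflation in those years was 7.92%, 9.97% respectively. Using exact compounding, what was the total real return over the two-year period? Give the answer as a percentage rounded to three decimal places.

Compound the nominal returns: 1.1320 × 1.1141 = 1.261161.
Compound inflation: 1.0792 × 1.0997 = 1.186796.
Deflate: 1.261161 / 1.186796 = 1.062660.
Total real return = 1.062660 − 1 → 6.266%.

6.266%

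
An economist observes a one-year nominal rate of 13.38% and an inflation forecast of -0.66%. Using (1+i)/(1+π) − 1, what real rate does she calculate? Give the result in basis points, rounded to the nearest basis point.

By the Fisher equation, 1 + r = (1 + i)/(1 + π).
1 + r = 1.13380 / 0.99340 = 1.141333
r = 1.141333 − 1 = 14.1333%, i.e. 1413 basis points.

1413 basis points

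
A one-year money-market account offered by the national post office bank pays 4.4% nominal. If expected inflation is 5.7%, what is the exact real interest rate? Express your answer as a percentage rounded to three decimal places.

1 + r = 1.04400 / 1.05700 = 0.987701
r = 0.987701 − 1 = -1.2299%, i.e. -1.230%.

-1.230%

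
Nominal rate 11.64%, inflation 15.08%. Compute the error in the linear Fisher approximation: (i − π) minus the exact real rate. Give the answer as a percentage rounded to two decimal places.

Approximate: r ≈ 11.640% − 15.080% = -3.4400%
Exact: (1 + 0.1164)/(1 + 0.1508) − 1 = -2.9892%
Error = -3.4400% − (-2.9892%) = -0.4508% → -0.45%.

-0.45%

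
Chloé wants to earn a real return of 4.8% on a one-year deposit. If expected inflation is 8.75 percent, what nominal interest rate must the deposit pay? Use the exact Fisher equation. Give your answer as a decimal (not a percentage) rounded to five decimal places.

(1 + i) = (1 + r)(1 + π) = 1.04800 × 1.08750 = 1.13970
i = 1.13970 − 1, so the required nominal rate is 0.13970.

0.13970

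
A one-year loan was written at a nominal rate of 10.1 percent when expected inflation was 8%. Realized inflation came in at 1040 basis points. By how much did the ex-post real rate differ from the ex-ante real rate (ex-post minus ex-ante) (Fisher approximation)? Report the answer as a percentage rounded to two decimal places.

Ex-ante: 10.1% − 8% = 2.100%
Ex-post: 10.1% − 10.4% = -0.300%
Difference (ex-post − ex-ante) = -2.4000% → -2.40%.

-2.40%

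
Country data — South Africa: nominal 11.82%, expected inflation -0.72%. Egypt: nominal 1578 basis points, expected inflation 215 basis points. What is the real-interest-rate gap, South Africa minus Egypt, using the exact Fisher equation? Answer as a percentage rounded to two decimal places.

South Africa: (1 + 0.1182)/(1 − 0.0072) − 1 = 12.6309%
Egypt: (1 + 0.1578)/(1 + 0.0215) − 1 = 13.3431%
Differential = 12.6309% − 13.3431% = -0.7122% → -0.71%.

-0.71%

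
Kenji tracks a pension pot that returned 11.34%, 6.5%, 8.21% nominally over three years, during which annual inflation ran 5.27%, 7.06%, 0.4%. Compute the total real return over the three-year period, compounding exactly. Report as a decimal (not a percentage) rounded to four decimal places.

0.1340

Nominal growth factor = 1.1134 × 1.0650 × 1.0821 = 1.283123
Price-level growth factor = 1.0527 × 1.0706 × 1.0040 = 1.131529
Real growth factor = 1.283123 / 1.131529 = 1.133973
Total real return = 1.133973 − 1 → 0.1340.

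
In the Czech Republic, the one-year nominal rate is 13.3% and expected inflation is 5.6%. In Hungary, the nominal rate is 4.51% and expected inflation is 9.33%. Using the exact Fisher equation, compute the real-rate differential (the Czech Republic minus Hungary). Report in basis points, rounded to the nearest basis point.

1170 basis points

The Czech Republic: (1 + 0.1330)/(1 + 0.0560) − 1 = 7.2917%
Hungary: (1 + 0.0451)/(1 + 0.0933) − 1 = -4.4087%
Differential = 7.2917% − (-4.4087%) = 11.7003% → 1170 basis points.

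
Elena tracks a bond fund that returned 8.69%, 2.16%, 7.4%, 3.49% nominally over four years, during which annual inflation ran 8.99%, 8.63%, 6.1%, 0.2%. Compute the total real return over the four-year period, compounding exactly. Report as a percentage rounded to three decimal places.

-1.949%

Compound the nominal returns: 1.0869 × 1.0216 × 1.0740 × 1.0349 = 1.234165.
Compound inflation: 1.0899 × 1.0863 × 1.0610 × 1.0020 = 1.258692.
Deflate: 1.234165 / 1.258692 = 0.980514.
Total real return = 0.980514 − 1 → -1.949%.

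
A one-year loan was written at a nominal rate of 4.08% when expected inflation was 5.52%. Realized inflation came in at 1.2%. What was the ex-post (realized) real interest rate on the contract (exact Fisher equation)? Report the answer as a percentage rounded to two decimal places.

Ex-post: (1 + 0.0408)/(1 + 0.0120) − 1 = 2.8458%
So the realized real rate is 2.85%.

2.85%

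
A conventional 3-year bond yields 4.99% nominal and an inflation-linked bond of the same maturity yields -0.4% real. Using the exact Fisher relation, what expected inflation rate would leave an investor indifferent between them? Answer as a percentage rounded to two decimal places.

5.41%

(1 + π) = (1 + i)/(1 + r) = 1.04990 / 0.99600 = 1.054116
Break-even inflation = 1.054116 − 1 → 5.41%.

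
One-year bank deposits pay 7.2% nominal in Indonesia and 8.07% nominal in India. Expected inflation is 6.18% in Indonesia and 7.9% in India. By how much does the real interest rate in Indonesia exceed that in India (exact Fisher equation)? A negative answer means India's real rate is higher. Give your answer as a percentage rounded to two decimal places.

0.80%

Indonesia: (1 + 0.0720)/(1 + 0.0618) − 1 = 0.9606%
India: (1 + 0.0807)/(1 + 0.0790) − 1 = 0.1576%
Differential = 0.9606% − 0.1576% = 0.8031% → 0.80%.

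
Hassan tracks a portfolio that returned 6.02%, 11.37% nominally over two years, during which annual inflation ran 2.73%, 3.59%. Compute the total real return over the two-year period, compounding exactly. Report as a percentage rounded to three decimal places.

Nominal growth factor = 1.0602 × 1.1137 = 1.1807447
Price-level growth factor = 1.0273 × 1.0359 = 1.0641801
Real growth factor = 1.1807447 / 1.0641801 = 1.1095347
Total real return = 1.1095347 − 1 → 10.953%.

10.953%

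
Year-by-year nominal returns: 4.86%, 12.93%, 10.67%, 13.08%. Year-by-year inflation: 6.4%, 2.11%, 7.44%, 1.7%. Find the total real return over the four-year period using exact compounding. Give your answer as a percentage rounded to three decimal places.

Nominal growth factor = 1.0486 × 1.1293 × 1.1067 × 1.1308 = 1.4819546
Price-level growth factor = 1.0640 × 1.0211 × 1.0744 × 1.0170 = 1.1871261
Real growth factor = 1.4819546 / 1.1871261 = 1.2483548
Total real return = 1.2483548 − 1 → 24.835%.

24.835%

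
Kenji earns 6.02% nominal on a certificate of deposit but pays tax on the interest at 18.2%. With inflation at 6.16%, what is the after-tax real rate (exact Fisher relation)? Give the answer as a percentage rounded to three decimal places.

After-tax nominal return = 6.02% × (1 − 0.182) = 4.92436%.
1 + r = 1.0492436 / 1.06160 = 0.988361
After-tax real rate = 0.988361 − 1 → -1.164%.

-1.164%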